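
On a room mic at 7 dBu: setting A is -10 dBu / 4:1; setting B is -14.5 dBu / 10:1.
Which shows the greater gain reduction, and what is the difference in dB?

B, by 6.6 dB

A: overshoot 17 dB → output overshoot 4.25 dB → GR 12.75 dB.
B: overshoot 21.5 dB → output overshoot 2.15 dB → GR 19.35 dB.
Difference: 6.6 dB in favour of B.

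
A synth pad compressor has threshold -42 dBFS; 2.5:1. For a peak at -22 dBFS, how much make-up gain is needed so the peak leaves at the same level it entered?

12 dB

Without make-up, output = threshold + overshoot/2.5 = -42 + 8 = -34 dBFS.
Gap to target: 12 dB.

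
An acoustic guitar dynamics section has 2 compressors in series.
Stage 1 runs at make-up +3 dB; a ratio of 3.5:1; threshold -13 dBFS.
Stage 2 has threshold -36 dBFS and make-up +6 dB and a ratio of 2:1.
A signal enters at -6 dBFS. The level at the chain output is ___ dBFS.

-16 dBFS

Stage 1: -6 dBFS is 7 dB over -13 dBFS; at 3.5:1 that becomes 2 dB over, giving -11 dBFS; +3 dB make-up → -8 dBFS.
Stage 2: -8 dBFS is 28 dB over -36 dBFS; at 2:1 that becomes 14 dB over, giving -22 dBFS; +6 dB make-up → -16 dBFS.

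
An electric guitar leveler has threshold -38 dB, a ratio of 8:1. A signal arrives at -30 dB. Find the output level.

-37 dB

The input is 8 dB above the -38 dB threshold.
8:1 compression reduces that to 8/8 = 1 dB over.
Output = -38 + 1 = -37 dB.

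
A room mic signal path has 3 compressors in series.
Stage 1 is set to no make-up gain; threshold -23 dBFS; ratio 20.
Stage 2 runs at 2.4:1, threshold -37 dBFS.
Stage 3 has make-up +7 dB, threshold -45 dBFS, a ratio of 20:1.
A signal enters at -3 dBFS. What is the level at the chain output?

-37.2875 dBFS

Stage 1: 20 dB above -23 dBFS, reduced 20:1 to 1 dB above → -22 dBFS.
Stage 2: overshoot 15 dB → 15/2.4 = 6.25 dB → -30.75 dBFS.
Stage 3: overshoot 14.25 dB → 14.25/20 = 0.7125 dB → -44.2875 dBFS; +7 dB make-up → -37.2875 dBFS.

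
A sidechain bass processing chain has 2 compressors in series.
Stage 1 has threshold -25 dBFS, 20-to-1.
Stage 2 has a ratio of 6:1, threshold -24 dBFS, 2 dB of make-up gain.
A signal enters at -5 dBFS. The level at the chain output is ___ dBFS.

-22 dBFS

Stage 1: overshoot 20 dB → 20/20 = 1 dB → -24 dBFS.
Stage 2: below threshold (-24 ≤ -24); passes unchanged; make-up brings it to -22 dBFS.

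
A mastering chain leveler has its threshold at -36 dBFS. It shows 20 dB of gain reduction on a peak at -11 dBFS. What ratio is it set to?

5:1

Input overshoot = -11 − (-36) = 25 dB.
Output overshoot = 25 − 20 = 5 dB.
Ratio = input overshoot / output overshoot = 25 / 5 = 5.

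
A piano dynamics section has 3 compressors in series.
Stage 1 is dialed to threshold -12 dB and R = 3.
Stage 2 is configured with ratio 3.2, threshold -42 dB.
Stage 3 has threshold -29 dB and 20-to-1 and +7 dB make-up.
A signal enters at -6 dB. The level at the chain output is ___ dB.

-25 dB

Stage 1: 6 dB above -12 dB, reduced 3:1 to 2 dB above → -10 dB.
Stage 2: overshoot 32 dB → 32/3.2 = 10 dB → -32 dB.
Stage 3: -32 dB ≤ -29 dB, so stage 3 doesn't engage; make-up brings it to -25 dB.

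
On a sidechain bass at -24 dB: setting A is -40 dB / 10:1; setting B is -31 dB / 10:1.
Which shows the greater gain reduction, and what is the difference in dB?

A: 16 dB over, compressed to 1.6 dB over, so 14.4 dB of GR.
B: 7 dB over, compressed to 0.7 dB over, so 6.3 dB of GR.
Difference: 8.1 dB in favour of A.

A, by 8.1 dB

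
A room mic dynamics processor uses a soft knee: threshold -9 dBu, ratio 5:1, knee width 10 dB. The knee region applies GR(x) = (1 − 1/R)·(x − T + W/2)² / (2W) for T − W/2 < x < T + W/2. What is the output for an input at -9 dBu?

-10 dBu

x − T + W/2 = -9 − (-9) + 5 = 5.
GR = (1 − 1/5) × 5² / 20 = 0.8 × 25 / 20 = 1 dB.
Output = -9 − 1 = -10 dBu.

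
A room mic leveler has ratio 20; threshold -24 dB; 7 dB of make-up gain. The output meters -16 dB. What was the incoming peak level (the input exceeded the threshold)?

Remove make-up: -16 − 7 = -23 dB.
The compressed level sits -23 − (-24) = 1 dB over threshold.
Undo the ratio: input overshoot = 1 × 20 = 20 dB, giving input = -4 dB.

-4 dB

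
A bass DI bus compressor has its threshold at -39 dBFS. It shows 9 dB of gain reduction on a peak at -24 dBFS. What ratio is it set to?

2.5:1

Input overshoot = -24 − (-39) = 15 dB.
Output overshoot = 15 − 9 = 6 dB.
Ratio = input overshoot / output overshoot = 15 / 6 = 2.5.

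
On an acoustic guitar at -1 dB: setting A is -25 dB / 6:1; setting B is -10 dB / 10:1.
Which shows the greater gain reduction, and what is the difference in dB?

A, by 11.9 dB

A: overshoot 24 dB → output overshoot 4 dB → GR 20 dB.
B: overshoot 9 dB → output overshoot 0.9 dB → GR 8.1 dB.
A reduces 11.9 dB more.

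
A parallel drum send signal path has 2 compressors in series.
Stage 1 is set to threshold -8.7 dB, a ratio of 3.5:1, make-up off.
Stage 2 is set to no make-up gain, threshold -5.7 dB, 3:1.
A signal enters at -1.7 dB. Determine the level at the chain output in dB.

Stage 1: 7 dB above -8.7 dB, reduced 3.5:1 to 2 dB above → -6.7 dB.
Stage 2: below threshold (-6.7 ≤ -5.7); passes unchanged; output -6.7 dB.

-6.7 dB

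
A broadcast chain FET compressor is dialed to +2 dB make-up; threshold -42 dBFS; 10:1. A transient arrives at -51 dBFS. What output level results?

-51 dBFS is 9 dB below the -42 dBFS threshold, so no gain reduction is applied.
Make-up gain adds 2 dB: -51 + 2 = -49 dBFS.

-49 dBFS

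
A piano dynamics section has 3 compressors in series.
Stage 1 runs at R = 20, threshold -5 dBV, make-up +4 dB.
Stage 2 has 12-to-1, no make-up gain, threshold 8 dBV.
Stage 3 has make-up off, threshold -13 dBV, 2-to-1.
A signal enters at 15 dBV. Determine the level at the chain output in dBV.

-6.5 dBV

Stage 1: 15 dBV is 20 dB over -5 dBV; at 20:1 that becomes 1 dB over, giving -4 dBV; +4 dB make-up → 0 dBV.
Stage 2: below threshold (0 ≤ 8); passes unchanged; output 0 dBV.
Stage 3: 0 dBV is 13 dB over -13 dBV; at 2:1 that becomes 6.5 dB over, giving -6.5 dBV.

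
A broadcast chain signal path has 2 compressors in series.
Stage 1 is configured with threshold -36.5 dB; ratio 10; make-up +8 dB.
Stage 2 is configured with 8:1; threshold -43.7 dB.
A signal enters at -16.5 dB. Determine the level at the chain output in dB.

-41.55 dB

Stage 1: 20 dB above -36.5 dB, reduced 10:1 to 2 dB above → -34.5 dB; +8 dB make-up → -26.5 dB.
Stage 2: 17.2 dB above -43.7 dB, reduced 8:1 to 2.15 dB above → -41.55 dB.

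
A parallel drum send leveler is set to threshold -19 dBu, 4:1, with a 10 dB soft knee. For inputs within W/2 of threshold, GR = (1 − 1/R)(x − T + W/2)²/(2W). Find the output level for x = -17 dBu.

x − T + W/2 = -17 − (-19) + 5 = 7.
GR = (1 − 1/4) × 7² / 20 = 0.75 × 49 / 20 = 1.8375 dB.
Output = -17 − 1.8375 = -18.8375 dBu.

-18.8375 dBu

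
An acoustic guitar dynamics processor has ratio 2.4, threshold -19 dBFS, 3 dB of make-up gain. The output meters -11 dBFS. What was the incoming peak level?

Stripping the +3 dB make-up gives -14 dBFS at the gain stage.
Post-compression overshoot = -14 − (-19) = 5 dB.
Input overshoot = R × output overshoot = 12 dB → input = -19 + 12 = -7 dBFS.

-7 dBFS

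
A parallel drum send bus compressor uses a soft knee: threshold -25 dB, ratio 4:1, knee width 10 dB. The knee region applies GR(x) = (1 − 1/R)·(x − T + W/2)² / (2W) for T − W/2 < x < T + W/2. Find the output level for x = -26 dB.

x − T + W/2 = -26 − (-25) + 5 = 4.
GR = (1 − 1/4) × 4² / 20 = 0.75 × 16 / 20 = 0.6 dB.
Output = -26 − 0.6 = -26.6 dB.

-26.6 dB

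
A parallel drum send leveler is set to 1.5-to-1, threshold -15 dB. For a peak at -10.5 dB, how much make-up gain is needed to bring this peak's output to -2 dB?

The peak compresses to -15 + 4.5/1.5 = -12 dB.
To reach -2 dB requires -2 − (-12) = 10 dB of make-up.

10 dB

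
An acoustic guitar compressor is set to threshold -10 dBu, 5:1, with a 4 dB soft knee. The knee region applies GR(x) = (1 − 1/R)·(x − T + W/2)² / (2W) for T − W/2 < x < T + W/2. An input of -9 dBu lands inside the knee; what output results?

-9.9 dBu

x − T + W/2 = -9 − (-10) + 2 = 3.
GR = (1 − 1/5) × 3² / 8 = 0.8 × 9 / 8 = 0.9 dB.
Output = -9 − 0.9 = -9.9 dBu.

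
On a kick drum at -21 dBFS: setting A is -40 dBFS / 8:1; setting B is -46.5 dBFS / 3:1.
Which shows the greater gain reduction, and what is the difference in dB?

B, by 0.375 dB

A: 19 dB over, compressed to 2.375 dB over, so 16.625 dB of GR.
B: 25.5 dB over, compressed to 8.5 dB over, so 17 dB of GR.
Difference: 0.375 dB in favour of B.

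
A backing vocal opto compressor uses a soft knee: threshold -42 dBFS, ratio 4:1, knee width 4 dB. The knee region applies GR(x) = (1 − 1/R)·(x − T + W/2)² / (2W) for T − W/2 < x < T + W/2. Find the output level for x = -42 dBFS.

-42.375 dBFS

x − T + W/2 = -42 − (-42) + 2 = 2.
GR = (1 − 1/4) × 2² / 8 = 0.75 × 4 / 8 = 0.375 dB.
Output = -42 − 0.375 = -42.375 dBFS.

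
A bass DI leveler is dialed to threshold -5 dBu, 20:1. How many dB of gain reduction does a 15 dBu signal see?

19 dB

The signal is 20 dB above threshold.
At 20:1, output sits 20/20 = 1 dB above threshold.
So the signal is attenuated by 20 − 1 = 19 dB.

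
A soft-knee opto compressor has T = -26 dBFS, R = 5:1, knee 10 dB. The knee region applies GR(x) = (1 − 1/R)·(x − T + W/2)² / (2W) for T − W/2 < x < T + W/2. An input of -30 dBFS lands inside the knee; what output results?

x − T + W/2 = -30 − (-26) + 5 = 1.
GR = (1 − 1/5) × 1² / 20 = 0.8 × 1 / 20 = 0.04 dB.
Output = -30 − 0.04 = -30.04 dBFS.

-30.04 dBFS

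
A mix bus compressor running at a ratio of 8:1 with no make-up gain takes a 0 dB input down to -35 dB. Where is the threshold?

-40 dB

Input is 40 dB above T (since output overshoot × R = input overshoot: (-35 − T)·8 = 0 − T gives T = -40 dB).
Check: -40 + (0 − (-40))/8 = -40 + 5 = -35 dB. ✓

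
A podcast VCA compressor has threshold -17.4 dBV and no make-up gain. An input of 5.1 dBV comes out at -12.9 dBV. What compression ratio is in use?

5:1

Input overshoot = 5.1 − (-17.4) = 22.5 dB; output overshoot = -12.9 − (-17.4) = 4.5 dB.
Ratio = 22.5 / 4.5 = 5.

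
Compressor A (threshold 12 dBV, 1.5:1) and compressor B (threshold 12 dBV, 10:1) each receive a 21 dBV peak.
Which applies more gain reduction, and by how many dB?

B, by 5.1 dB

A: overshoot 9 dB → output overshoot 6 dB → GR 3 dB.
B: overshoot 9 dB → output overshoot 0.9 dB → GR 8.1 dB.
Difference: 5.1 dB in favour of B.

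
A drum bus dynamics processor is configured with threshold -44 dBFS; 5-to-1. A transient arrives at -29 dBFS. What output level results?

-41 dBFS

The input is 15 dB above the -44 dBFS threshold.
At 5:1 the overshoot is divided by 5, leaving 3 dB above threshold.
That puts the output at -41 dBFS.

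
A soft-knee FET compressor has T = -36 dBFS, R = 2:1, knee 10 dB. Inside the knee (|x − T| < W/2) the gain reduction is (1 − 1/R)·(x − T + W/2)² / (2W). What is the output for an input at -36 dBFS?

-36.625 dBFS

x − T + W/2 = -36 − (-36) + 5 = 5.
GR = (1 − 1/2) × 5² / 20 = 0.5 × 25 / 20 = 0.625 dB.
Output = -36 − 0.625 = -36.625 dBFS.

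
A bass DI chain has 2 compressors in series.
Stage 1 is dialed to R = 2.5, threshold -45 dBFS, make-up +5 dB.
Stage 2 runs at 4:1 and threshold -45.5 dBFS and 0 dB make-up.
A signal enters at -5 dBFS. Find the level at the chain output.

-40.125 dBFS

Stage 1: overshoot 40 dB → 40/2.5 = 16 dB → -29 dBFS; +5 dB make-up → -24 dBFS.
Stage 2: overshoot 21.5 dB → 21.5/4 = 5.375 dB → -40.125 dBFS.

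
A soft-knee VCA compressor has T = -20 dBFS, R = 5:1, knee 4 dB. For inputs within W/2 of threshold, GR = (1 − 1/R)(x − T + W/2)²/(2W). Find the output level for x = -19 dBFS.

-19.9 dBFS

x − T + W/2 = -19 − (-20) + 2 = 3.
GR = (1 − 1/5) × 3² / 8 = 0.8 × 9 / 8 = 0.9 dB.
Output = -19 − 0.9 = -19.9 dBFS.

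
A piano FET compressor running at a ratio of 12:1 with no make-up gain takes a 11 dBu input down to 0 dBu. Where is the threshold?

Gain reduction = 11 − 0 = 11 dB; output overshoot = GR / (R − 1) = 11 / 11 = 1 dB.
Threshold = output − output overshoot = 0 − 1 = -1 dBu.

-1 dBu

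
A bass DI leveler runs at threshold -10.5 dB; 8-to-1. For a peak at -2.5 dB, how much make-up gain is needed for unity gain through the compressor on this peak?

Without make-up, output = threshold + overshoot/8 = -10.5 + 1 = -9.5 dB.
Gap to target: 7 dB.

7 dB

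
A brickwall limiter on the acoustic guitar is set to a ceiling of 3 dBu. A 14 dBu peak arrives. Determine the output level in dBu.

At ∞:1, everything above 3 dBu is held at the ceiling.

3 dBu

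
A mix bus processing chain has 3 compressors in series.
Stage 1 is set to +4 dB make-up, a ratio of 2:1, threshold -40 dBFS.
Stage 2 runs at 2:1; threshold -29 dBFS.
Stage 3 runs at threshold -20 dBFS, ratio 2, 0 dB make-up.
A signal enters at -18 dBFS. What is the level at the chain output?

Stage 1: -18 dBFS is 22 dB over -40 dBFS; at 2:1 that becomes 11 dB over, giving -29 dBFS; +4 dB make-up → -25 dBFS.
Stage 2: 4 dB above -29 dBFS, reduced 2:1 to 2 dB above → -27 dBFS.
Stage 3: -27 dBFS ≤ -20 dBFS, so stage 3 doesn't engage; output -27 dBFS.

-27 dBFS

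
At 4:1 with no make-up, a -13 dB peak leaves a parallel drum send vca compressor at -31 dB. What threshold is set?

Gain reduction = -13 − (-31) = 18 dB; output overshoot = GR / (R − 1) = 18 / 3 = 6 dB.
Threshold = output − output overshoot = -31 − 6 = -37 dB.

-37 dB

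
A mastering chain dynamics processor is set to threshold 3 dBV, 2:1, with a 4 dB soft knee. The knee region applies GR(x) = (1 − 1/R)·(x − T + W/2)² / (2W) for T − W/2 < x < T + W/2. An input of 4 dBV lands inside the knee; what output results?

3.4375 dBV

x − T + W/2 = 4 − 3 + 2 = 3.
GR = (1 − 1/2) × 3² / 8 = 0.5 × 9 / 8 = 0.5625 dB.
Output = 4 − 0.5625 = 3.4375 dBV.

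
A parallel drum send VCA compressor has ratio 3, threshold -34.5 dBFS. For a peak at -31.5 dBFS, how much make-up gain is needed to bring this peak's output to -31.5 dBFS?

2 dB

Overshoot 3 dB → 3/3 = 1 dB after compression, so the compressed level is -34.5 + 1 = -33.5 dBFS.
Make-up = target − compressed = -31.5 − (-33.5) = 2 dB.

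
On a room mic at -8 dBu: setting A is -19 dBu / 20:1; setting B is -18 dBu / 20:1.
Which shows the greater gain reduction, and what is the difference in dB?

A, by 0.95 dB

A: 11 dB over, compressed to 0.55 dB over, so 10.45 dB of GR.
B: 10 dB over, compressed to 0.5 dB over, so 9.5 dB of GR.
A reduces 0.95 dB more.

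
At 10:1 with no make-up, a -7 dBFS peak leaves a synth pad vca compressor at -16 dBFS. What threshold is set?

Input is 10 dB above T (since output overshoot × R = input overshoot: (-16 − T)·10 = -7 − T gives T = -17 dBFS).
Check: -17 + (-7 − (-17))/10 = -17 + 1 = -16 dBFS. ✓

-17 dBFS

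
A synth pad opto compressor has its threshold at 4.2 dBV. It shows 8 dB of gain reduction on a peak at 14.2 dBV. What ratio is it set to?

Input overshoot = 14.2 − 4.2 = 10 dB.
Output overshoot = 10 − 8 = 2 dB.
Ratio = input overshoot / output overshoot = 10 / 2 = 5.

5:1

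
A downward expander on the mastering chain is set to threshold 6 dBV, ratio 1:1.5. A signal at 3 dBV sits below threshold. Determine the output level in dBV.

Undershoot = 6 − 3 = 3 dB.
At 1:1.5, that expands to 4.5 dB under threshold.
Output = 6 − 4.5 = 1.5 dBV.

1.5 dBV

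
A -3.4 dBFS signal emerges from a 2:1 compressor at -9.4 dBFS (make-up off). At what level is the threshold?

Input is 12 dB above T (since output overshoot × R = input overshoot: (-9.4 − T)·2 = -3.4 − T gives T = -15.4 dBFS).
Check: -15.4 + (-3.4 − (-15.4))/2 = -15.4 + 6 = -9.4 dBFS. ✓

-15.4 dBFS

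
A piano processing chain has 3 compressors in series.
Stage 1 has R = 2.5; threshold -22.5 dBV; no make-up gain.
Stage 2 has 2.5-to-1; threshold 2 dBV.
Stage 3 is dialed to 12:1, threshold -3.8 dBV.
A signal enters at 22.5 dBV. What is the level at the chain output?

Stage 1: overshoot 45 dB → 45/2.5 = 18 dB → -4.5 dBV.
Stage 2: -4.5 dBV ≤ 2 dBV, so stage 2 doesn't engage; output -4.5 dBV.
Stage 3: -4.5 dBV ≤ -3.8 dBV, so stage 3 doesn't engage; output -4.5 dBV.

-4.5 dBV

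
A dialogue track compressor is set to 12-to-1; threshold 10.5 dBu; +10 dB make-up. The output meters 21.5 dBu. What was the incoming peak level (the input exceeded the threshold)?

22.5 dBu

Before make-up, the level was 21.5 − 10 = 11.5 dBu.
The compressed level sits 11.5 − 10.5 = 1 dB over threshold.
Before 12:1 compression the overshoot was 1 × 12 = 12 dB, so input = 10.5 + 12 = 22.5 dBu.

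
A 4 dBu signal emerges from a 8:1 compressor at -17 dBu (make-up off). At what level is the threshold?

Input is 24 dB above T (since output overshoot × R = input overshoot: (-17 − T)·8 = 4 − T gives T = -20 dBu).
Check: -20 + (4 − (-20))/8 = -20 + 3 = -17 dBu. ✓

-20 dBu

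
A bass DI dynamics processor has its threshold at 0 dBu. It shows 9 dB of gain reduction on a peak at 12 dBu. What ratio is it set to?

Input overshoot = 12 − 0 = 12 dB.
Output overshoot = 12 − 9 = 3 dB.
Ratio = input overshoot / output overshoot = 12 / 3 = 4.

4:1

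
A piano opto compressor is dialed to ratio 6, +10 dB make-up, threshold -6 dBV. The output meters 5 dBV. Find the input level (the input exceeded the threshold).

Remove make-up: 5 − 10 = -5 dBV.
Post-compression overshoot = -5 − (-6) = 1 dB.
Undo the ratio: input overshoot = 1 × 6 = 6 dB, giving input = 0 dBV.

0 dBV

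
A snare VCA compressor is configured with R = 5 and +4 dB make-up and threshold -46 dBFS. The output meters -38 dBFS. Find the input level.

Stripping the +4 dB make-up gives -42 dBFS at the gain stage.
That's 4 dB above the -46 dBFS threshold.
Input overshoot = R × output overshoot = 20 dB → input = -46 + 20 = -26 dBFS.

-26 dBFS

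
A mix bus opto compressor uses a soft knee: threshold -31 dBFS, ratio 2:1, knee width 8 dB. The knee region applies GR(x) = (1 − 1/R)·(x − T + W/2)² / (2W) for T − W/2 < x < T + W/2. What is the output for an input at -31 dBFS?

x − T + W/2 = -31 − (-31) + 4 = 4.
GR = (1 − 1/2) × 4² / 16 = 0.5 × 16 / 16 = 0.5 dB.
Output = -31 − 0.5 = -31.5 dBFS.

-31.5 dBFS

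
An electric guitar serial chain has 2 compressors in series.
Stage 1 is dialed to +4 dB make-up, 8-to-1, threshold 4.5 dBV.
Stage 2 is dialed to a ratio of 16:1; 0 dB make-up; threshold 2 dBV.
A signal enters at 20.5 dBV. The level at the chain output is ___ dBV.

2.53125 dBV

Stage 1: overshoot 16 dB → 16/8 = 2 dB → 6.5 dBV; +4 dB make-up → 10.5 dBV.
Stage 2: 8.5 dB above 2 dBV, reduced 16:1 to 0.53125 dB above → 2.53125 dBV.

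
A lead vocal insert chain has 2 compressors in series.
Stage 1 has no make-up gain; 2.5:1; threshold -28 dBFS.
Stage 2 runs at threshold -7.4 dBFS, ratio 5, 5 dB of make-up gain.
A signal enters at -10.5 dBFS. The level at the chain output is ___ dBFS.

Stage 1: 17.5 dB above -28 dBFS, reduced 2.5:1 to 7 dB above → -21 dBFS.
Stage 2: -21 dBFS is at or below the -7.4 dBFS threshold — no compression; make-up brings it to -16 dBFS.

-16 dBFS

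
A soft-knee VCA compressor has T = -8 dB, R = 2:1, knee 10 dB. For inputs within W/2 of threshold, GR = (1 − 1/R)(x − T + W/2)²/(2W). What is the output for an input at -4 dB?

-6.025 dB

x − T + W/2 = -4 − (-8) + 5 = 9.
GR = (1 − 1/2) × 9² / 20 = 0.5 × 81 / 20 = 2.025 dB.
Output = -4 − 2.025 = -6.025 dB.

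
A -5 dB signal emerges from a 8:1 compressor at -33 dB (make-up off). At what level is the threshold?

Input is 32 dB above T (since output overshoot × R = input overshoot: (-33 − T)·8 = -5 − T gives T = -37 dB).
Check: -37 + (-5 − (-37))/8 = -37 + 4 = -33 dB. ✓

-37 dB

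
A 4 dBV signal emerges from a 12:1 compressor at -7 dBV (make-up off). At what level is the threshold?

Input is 12 dB above T (since output overshoot × R = input overshoot: (-7 − T)·12 = 4 − T gives T = -8 dBV).
Check: -8 + (4 − (-8))/12 = -8 + 1 = -7 dBV. ✓

-8 dBV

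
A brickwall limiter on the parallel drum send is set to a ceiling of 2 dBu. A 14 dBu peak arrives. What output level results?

The limiter clamps the peak to its 2 dBu ceiling.

2 dBu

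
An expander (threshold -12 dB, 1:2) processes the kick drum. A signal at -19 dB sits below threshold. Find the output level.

The input is 7 dB below the -12 dB threshold.
A 1:2 expander multiplies undershoot by 2: 7 × 2 = 14 dB below threshold.
Output = -12 − 14 = -26 dB.

-26 dB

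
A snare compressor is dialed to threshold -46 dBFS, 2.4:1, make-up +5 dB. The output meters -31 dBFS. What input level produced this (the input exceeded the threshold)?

-22 dBFS

Before make-up, the level was -31 − 5 = -36 dBFS.
That's 10 dB above the -46 dBFS threshold.
Input overshoot = R × output overshoot = 24 dB → input = -46 + 24 = -22 dBFS.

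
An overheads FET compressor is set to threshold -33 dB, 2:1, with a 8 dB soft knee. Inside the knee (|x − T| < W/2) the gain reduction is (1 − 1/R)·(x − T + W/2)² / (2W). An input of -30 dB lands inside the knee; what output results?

-31.53125 dB

x − T + W/2 = -30 − (-33) + 4 = 7.
GR = (1 − 1/2) × 7² / 16 = 0.5 × 49 / 16 = 1.53125 dB.
Output = -30 − 1.53125 = -31.53125 dB.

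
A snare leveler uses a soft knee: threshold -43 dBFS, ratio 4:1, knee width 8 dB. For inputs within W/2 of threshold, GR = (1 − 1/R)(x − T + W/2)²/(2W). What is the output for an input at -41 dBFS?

x − T + W/2 = -41 − (-43) + 4 = 6.
GR = (1 − 1/4) × 6² / 16 = 0.75 × 36 / 16 = 1.6875 dB.
Output = -41 − 1.6875 = -42.6875 dBFS.

-42.6875 dBFS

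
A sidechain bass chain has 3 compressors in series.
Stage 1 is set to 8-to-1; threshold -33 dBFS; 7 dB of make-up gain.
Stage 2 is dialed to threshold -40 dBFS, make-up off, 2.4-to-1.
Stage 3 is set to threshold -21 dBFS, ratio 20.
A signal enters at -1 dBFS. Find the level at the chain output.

Stage 1: -1 dBFS is 32 dB over -33 dBFS; at 8:1 that becomes 4 dB over, giving -29 dBFS; +7 dB make-up → -22 dBFS.
Stage 2: -22 dBFS is 18 dB over -40 dBFS; at 2.4:1 that becomes 7.5 dB over, giving -32.5 dBFS.
Stage 3: below threshold (-32.5 ≤ -21); passes unchanged; output -32.5 dBFS.

-32.5 dBFS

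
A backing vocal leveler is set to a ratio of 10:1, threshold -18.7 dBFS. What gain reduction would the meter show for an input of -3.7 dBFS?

Overshoot = -3.7 − (-18.7) = 15 dB.
At 10:1, output sits 15/10 = 1.5 dB above threshold.
GR = overshoot in − overshoot out = 15 − 1.5 = 13.5 dB.

13.5 dB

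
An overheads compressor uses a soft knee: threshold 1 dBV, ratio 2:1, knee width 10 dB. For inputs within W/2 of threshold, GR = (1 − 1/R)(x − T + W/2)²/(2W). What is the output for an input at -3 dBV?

x − T + W/2 = -3 − 1 + 5 = 1.
GR = (1 − 1/2) × 1² / 20 = 0.5 × 1 / 20 = 0.025 dB.
Output = -3 − 0.025 = -3.025 dBV.

-3.025 dBV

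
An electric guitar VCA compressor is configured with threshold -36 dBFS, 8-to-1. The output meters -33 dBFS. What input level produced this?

-12 dBFS

Post-compression overshoot = -33 − (-36) = 3 dB.
Undo the ratio: input overshoot = 3 × 8 = 24 dB, giving input = -12 dBFS.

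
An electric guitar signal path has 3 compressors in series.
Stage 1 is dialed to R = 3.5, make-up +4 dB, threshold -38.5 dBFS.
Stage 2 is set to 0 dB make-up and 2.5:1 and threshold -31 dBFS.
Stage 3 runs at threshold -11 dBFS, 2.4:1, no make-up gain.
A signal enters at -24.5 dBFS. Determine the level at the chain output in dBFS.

Stage 1: overshoot 14 dB → 14/3.5 = 4 dB → -34.5 dBFS; +4 dB make-up → -30.5 dBFS.
Stage 2: -30.5 dBFS is 0.5 dB over -31 dBFS; at 2.5:1 that becomes 0.2 dB over, giving -30.8 dBFS.
Stage 3: below threshold (-30.8 ≤ -11); passes unchanged; output -30.8 dBFS.

-30.8 dBFS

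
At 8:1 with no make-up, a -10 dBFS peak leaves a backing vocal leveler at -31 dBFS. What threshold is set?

Let T be the threshold. Output overshoot = (input overshoot)/R, so -31 − T = (-10 − T)/8.
8·(-31 − T) = -10 − T → 7·T = -248 − (-10) = -238.
T = -238/7 = -34 dBFS.

-34 dBFS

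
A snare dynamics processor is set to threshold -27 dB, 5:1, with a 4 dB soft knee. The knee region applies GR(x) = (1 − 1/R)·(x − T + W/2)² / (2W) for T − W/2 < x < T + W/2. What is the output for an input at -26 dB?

x − T + W/2 = -26 − (-27) + 2 = 3.
GR = (1 − 1/5) × 3² / 8 = 0.8 × 9 / 8 = 0.9 dB.
Output = -26 − 0.9 = -26.9 dB.

-26.9 dB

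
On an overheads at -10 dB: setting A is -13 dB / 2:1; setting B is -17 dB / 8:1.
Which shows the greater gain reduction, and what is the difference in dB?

B, by 4.625 dB

A: 3 dB over, compressed to 1.5 dB over, so 1.5 dB of GR.
B: 7 dB over, compressed to 0.875 dB over, so 6.125 dB of GR.
Difference: 4.625 dB in favour of B.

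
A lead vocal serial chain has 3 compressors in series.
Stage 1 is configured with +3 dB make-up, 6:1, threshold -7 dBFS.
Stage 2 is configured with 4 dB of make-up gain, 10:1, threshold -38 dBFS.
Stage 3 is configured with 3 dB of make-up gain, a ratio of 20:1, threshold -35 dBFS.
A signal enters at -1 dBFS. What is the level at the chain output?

Stage 1: 6 dB above -7 dBFS, reduced 6:1 to 1 dB above → -6 dBFS; +3 dB make-up → -3 dBFS.
Stage 2: overshoot 35 dB → 35/10 = 3.5 dB → -34.5 dBFS; +4 dB make-up → -30.5 dBFS.
Stage 3: 4.5 dB above -35 dBFS, reduced 20:1 to 0.225 dB above → -34.775 dBFS; +3 dB make-up → -31.775 dBFS.

-31.775 dBFS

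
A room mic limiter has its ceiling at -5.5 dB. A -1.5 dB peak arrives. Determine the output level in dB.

At ∞:1, everything above -5.5 dB is held at the ceiling.

-5.5 dB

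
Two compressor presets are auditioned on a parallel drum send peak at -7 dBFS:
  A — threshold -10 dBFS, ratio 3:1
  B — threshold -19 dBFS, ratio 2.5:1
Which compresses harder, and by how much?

B, by 5.2 dB

A: overshoot 3 dB → output overshoot 1 dB → GR 2 dB.
B: overshoot 12 dB → output overshoot 4.8 dB → GR 7.2 dB.
B applies 5.2 dB more gain reduction.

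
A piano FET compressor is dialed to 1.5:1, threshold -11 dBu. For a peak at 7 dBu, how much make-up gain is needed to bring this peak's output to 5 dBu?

4 dB

Overshoot 18 dB → 18/1.5 = 12 dB after compression, so the compressed level is -11 + 12 = 1 dBu.
Make-up = target − compressed = 5 − 1 = 4 dB.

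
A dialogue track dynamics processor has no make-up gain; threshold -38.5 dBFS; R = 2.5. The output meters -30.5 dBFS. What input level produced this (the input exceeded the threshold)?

-18.5 dBFS

That's 8 dB above the -38.5 dBFS threshold.
Input overshoot = R × output overshoot = 20 dB → input = -38.5 + 20 = -18.5 dBFS.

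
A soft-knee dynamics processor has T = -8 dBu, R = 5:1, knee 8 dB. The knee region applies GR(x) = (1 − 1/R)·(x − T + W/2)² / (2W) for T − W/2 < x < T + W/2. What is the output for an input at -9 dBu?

x − T + W/2 = -9 − (-8) + 4 = 3.
GR = (1 − 1/5) × 3² / 16 = 0.8 × 9 / 16 = 0.45 dB.
Output = -9 − 0.45 = -9.45 dBu.

-9.45 dBu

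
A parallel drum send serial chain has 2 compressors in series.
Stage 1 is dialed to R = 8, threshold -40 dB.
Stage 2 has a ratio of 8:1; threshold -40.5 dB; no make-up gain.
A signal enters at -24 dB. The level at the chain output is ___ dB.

-40.1875 dB

Stage 1: -24 dB is 16 dB over -40 dB; at 8:1 that becomes 2 dB over, giving -38 dB.
Stage 2: -38 dB is 2.5 dB over -40.5 dB; at 8:1 that becomes 0.3125 dB over, giving -40.1875 dB.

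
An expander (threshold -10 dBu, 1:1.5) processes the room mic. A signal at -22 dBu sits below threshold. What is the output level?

The input is 12 dB below the -10 dBu threshold.
A 1:1.5 expander multiplies undershoot by 1.5: 12 × 1.5 = 18 dB below threshold.
Output = -10 − 18 = -28 dBu.

-28 dBu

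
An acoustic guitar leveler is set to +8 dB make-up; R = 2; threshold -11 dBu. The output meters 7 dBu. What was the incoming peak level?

9 dBu

Stripping the +8 dB make-up gives -1 dBu at the gain stage.
The compressed level sits -1 − (-11) = 10 dB over threshold.
Input overshoot = R × output overshoot = 20 dB → input = -11 + 20 = 9 dBu.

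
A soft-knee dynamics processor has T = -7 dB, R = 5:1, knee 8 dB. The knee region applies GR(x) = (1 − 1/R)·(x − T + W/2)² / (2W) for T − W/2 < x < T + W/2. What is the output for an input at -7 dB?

-7.8 dB

x − T + W/2 = -7 − (-7) + 4 = 4.
GR = (1 − 1/5) × 4² / 16 = 0.8 × 16 / 16 = 0.8 dB.
Output = -7 − 0.8 = -7.8 dB.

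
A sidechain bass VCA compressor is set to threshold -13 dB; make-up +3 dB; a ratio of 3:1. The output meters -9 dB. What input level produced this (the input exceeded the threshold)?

-10 dB

Remove make-up: -9 − 3 = -12 dB.
Post-compression overshoot = -12 − (-13) = 1 dB.
Before 3:1 compression the overshoot was 1 × 3 = 3 dB, so input = -13 + 3 = -10 dB.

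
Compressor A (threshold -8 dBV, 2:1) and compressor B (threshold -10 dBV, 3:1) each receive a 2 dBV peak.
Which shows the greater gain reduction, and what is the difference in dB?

B, by 3 dB

A: 10 dB over, compressed to 5 dB over, so 5 dB of GR.
B: 12 dB over, compressed to 4 dB over, so 8 dB of GR.
B applies 3 dB more gain reduction.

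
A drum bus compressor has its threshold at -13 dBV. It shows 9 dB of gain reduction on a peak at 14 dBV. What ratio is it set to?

Input overshoot = 14 − (-13) = 27 dB.
Output overshoot = 27 − 9 = 18 dB.
Ratio = input overshoot / output overshoot = 27 / 18 = 1.5.

1.5:1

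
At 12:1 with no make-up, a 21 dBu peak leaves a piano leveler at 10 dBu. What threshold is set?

9 dBu

Input is 12 dB above T (since output overshoot × R = input overshoot: (10 − T)·12 = 21 − T gives T = 9 dBu).
Check: 9 + (21 − 9)/12 = 9 + 1 = 10 dBu. ✓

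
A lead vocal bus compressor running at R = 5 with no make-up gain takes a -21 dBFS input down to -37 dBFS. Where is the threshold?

-41 dBFS

Let T be the threshold. Output overshoot = (input overshoot)/R, so -37 − T = (-21 − T)/5.
5·(-37 − T) = -21 − T → 4·T = -185 − (-21) = -164.
T = -164/4 = -41 dBFS.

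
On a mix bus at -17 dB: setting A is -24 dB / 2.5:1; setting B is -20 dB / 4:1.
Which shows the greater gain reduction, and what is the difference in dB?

A, by 1.95 dB

A: GR = 7 − 7/2.5 = 4.2 dB.
B: GR = 3 − 3/4 = 2.25 dB.
A reduces 1.95 dB more.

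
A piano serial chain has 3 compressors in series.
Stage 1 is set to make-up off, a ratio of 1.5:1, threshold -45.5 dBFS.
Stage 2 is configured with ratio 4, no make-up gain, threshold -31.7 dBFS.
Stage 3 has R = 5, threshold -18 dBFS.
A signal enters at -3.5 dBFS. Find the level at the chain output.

-28.15 dBFS

Stage 1: -3.5 dBFS is 42 dB over -45.5 dBFS; at 1.5:1 that becomes 28 dB over, giving -17.5 dBFS.
Stage 2: 14.2 dB above -31.7 dBFS, reduced 4:1 to 3.55 dB above → -28.15 dBFS.
Stage 3: -28.15 dBFS is at or below the -18 dBFS threshold — no compression; output -28.15 dBFS.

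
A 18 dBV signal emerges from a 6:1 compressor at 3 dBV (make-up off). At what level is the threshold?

Input is 18 dB above T (since output overshoot × R = input overshoot: (3 − T)·6 = 18 − T gives T = 0 dBV).
Check: 0 + (18 − 0)/6 = 0 + 3 = 3 dBV. ✓

0 dBV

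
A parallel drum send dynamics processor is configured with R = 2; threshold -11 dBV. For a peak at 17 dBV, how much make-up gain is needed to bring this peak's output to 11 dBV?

Without make-up, output = threshold + overshoot/2 = -11 + 14 = 3 dBV.
Gap to target: 8 dB.

8 dB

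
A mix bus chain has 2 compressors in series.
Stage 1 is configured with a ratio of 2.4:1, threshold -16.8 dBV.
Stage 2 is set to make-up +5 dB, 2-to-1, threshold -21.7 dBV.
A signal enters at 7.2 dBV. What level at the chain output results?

-9.25 dBV

Stage 1: overshoot 24 dB → 24/2.4 = 10 dB → -6.8 dBV.
Stage 2: overshoot 14.9 dB → 14.9/2 = 7.45 dB → -14.25 dBV; +5 dB make-up → -9.25 dBV.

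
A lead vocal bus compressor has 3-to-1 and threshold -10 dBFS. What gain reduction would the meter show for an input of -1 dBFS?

6 dB

The signal is 9 dB above threshold.
A 3:1 ratio leaves 3 dB of that excess.
Gain reduction = 9 − 3 = 6 dB.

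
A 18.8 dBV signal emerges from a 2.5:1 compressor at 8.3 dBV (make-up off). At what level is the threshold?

1.3 dBV

Input is 17.5 dB above T (since output overshoot × R = input overshoot: (8.3 − T)·2.5 = 18.8 − T gives T = 1.3 dBV).
Check: 1.3 + (18.8 − 1.3)/2.5 = 1.3 + 7 = 8.3 dBV. ✓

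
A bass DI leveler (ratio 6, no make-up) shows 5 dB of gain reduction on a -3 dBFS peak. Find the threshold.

Input is 6 dB above T (since output overshoot × R = input overshoot: (-8 − T)·6 = -3 − T gives T = -9 dBFS).
Check: -9 + (-3 − (-9))/6 = -9 + 1 = -8 dBFS. ✓

-9 dBFS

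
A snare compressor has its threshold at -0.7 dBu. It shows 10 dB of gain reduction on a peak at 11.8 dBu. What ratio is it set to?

5:1

Input overshoot = 11.8 − (-0.7) = 12.5 dB.
Output overshoot = 12.5 − 10 = 2.5 dB.
Ratio = input overshoot / output overshoot = 12.5 / 2.5 = 5.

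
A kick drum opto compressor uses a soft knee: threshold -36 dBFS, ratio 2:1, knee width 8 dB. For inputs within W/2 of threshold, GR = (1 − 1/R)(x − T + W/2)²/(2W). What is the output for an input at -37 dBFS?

-37.28125 dBFS

x − T + W/2 = -37 − (-36) + 4 = 3.
GR = (1 − 1/2) × 3² / 16 = 0.5 × 9 / 16 = 0.28125 dB.
Output = -37 − 0.28125 = -37.28125 dBFS.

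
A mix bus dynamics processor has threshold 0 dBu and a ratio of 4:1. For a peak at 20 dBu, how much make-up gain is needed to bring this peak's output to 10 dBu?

The peak compresses to 0 + 20/4 = 5 dBu.
To reach 10 dBu requires 10 − 5 = 5 dB of make-up.

5 dB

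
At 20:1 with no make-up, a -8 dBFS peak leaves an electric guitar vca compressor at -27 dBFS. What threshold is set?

Gain reduction = -8 − (-27) = 19 dB; output overshoot = GR / (R − 1) = 19 / 19 = 1 dB.
Threshold = output − output overshoot = -27 − 1 = -28 dBFS.

-28 dBFS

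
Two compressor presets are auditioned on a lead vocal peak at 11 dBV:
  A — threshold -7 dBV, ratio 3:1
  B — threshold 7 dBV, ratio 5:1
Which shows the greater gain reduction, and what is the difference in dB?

A, by 8.8 dB

A: overshoot 18 dB → output overshoot 6 dB → GR 12 dB.
B: overshoot 4 dB → output overshoot 0.8 dB → GR 3.2 dB.
A reduces 8.8 dB more.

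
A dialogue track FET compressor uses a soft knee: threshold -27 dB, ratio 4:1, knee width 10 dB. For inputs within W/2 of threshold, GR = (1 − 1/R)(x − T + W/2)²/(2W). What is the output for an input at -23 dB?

-26.0375 dB

x − T + W/2 = -23 − (-27) + 5 = 9.
GR = (1 − 1/4) × 9² / 20 = 0.75 × 81 / 20 = 3.0375 dB.
Output = -23 − 3.0375 = -26.0375 dB.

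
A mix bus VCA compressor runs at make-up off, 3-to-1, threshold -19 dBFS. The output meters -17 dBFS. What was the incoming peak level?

-13 dBFS

The compressed level sits -17 − (-19) = 2 dB over threshold.
Before 3:1 compression the overshoot was 2 × 3 = 6 dB, so input = -19 + 6 = -13 dBFS.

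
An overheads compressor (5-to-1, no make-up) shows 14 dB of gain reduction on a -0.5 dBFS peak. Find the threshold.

Gain reduction = -0.5 − (-14.5) = 14 dB; output overshoot = GR / (R − 1) = 14 / 4 = 3.5 dB.
Threshold = output − output overshoot = -14.5 − 3.5 = -18 dBFS.

-18 dBFS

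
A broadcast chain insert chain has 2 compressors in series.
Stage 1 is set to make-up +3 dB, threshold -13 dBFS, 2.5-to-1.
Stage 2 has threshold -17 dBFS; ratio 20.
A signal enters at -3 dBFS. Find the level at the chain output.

-16.45 dBFS

Stage 1: -3 dBFS is 10 dB over -13 dBFS; at 2.5:1 that becomes 4 dB over, giving -9 dBFS; +3 dB make-up → -6 dBFS.
Stage 2: 11 dB above -17 dBFS, reduced 20:1 to 0.55 dB above → -16.45 dBFS.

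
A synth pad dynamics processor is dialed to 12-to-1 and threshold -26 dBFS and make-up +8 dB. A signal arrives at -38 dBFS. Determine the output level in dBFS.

-30 dBFS

-38 dBFS is 12 dB below the -26 dBFS threshold, so no gain reduction is applied.
Make-up gain adds 8 dB: -38 + 8 = -30 dBFS.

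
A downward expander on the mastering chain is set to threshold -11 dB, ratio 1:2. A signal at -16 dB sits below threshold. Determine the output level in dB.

-21 dB

Undershoot = (-11) − (-16) = 5 dB.
At 1:2, that expands to 10 dB under threshold.
Output = -11 − 10 = -21 dB.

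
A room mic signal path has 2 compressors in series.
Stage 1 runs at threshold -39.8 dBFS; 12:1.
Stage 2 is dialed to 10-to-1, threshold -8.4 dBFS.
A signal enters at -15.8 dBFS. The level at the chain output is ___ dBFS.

Stage 1: -15.8 dBFS is 24 dB over -39.8 dBFS; at 12:1 that becomes 2 dB over, giving -37.8 dBFS.
Stage 2: -37.8 dBFS ≤ -8.4 dBFS, so stage 2 doesn't engage; output -37.8 dBFS.

-37.8 dBFS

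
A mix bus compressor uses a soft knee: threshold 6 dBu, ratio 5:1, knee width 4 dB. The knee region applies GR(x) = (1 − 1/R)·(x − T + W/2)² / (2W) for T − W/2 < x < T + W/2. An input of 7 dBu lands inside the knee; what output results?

x − T + W/2 = 7 − 6 + 2 = 3.
GR = (1 − 1/5) × 3² / 8 = 0.8 × 9 / 8 = 0.9 dB.
Output = 7 − 0.9 = 6.1 dBu.

6.1 dBu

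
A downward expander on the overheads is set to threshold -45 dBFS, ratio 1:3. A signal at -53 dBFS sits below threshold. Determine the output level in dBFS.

The input is 8 dB below the -45 dBFS threshold.
A 1:3 expander multiplies undershoot by 3: 8 × 3 = 24 dB below threshold.
Output = -45 − 24 = -69 dBFS.

-69 dBFS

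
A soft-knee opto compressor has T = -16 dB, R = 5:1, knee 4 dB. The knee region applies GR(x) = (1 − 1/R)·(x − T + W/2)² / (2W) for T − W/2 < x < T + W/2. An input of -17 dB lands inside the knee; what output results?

x − T + W/2 = -17 − (-16) + 2 = 1.
GR = (1 − 1/5) × 1² / 8 = 0.8 × 1 / 8 = 0.1 dB.
Output = -17 − 0.1 = -17.1 dB.

-17.1 dB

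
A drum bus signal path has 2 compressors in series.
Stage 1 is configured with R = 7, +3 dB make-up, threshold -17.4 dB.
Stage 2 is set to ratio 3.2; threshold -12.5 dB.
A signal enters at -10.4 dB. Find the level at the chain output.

-13.4 dB

Stage 1: -10.4 dB is 7 dB over -17.4 dB; at 7:1 that becomes 1 dB over, giving -16.4 dB; +3 dB make-up → -13.4 dB.
Stage 2: -13.4 dB is at or below the -12.5 dB threshold — no compression; output -13.4 dB.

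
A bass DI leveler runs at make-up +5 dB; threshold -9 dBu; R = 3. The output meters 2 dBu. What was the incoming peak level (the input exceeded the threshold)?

9 dBu

Before make-up, the level was 2 − 5 = -3 dBu.
That's 6 dB above the -9 dBu threshold.
Input overshoot = R × output overshoot = 18 dB → input = -9 + 18 = 9 dBu.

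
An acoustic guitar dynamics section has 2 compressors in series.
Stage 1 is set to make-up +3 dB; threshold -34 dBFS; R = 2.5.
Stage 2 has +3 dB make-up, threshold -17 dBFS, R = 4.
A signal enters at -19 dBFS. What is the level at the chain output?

Stage 1: overshoot 15 dB → 15/2.5 = 6 dB → -28 dBFS; +3 dB make-up → -25 dBFS.
Stage 2: below threshold (-25 ≤ -17); passes unchanged; make-up brings it to -22 dBFS.

-22 dBFS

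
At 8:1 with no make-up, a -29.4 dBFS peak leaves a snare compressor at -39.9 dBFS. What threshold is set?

-41.4 dBFS

Let T be the threshold. Output overshoot = (input overshoot)/R, so -39.9 − T = (-29.4 − T)/8.
8·(-39.9 − T) = -29.4 − T → 7·T = -319.2 − (-29.4) = -289.8.
T = -289.8/7 = -41.4 dBFS.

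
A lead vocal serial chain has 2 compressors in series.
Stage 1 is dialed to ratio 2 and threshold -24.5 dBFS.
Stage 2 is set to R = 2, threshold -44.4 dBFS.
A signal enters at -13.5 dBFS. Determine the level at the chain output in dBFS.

-31.7 dBFS

Stage 1: 11 dB above -24.5 dBFS, reduced 2:1 to 5.5 dB above → -19 dBFS.
Stage 2: 25.4 dB above -44.4 dBFS, reduced 2:1 to 12.7 dB above → -31.7 dBFS.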